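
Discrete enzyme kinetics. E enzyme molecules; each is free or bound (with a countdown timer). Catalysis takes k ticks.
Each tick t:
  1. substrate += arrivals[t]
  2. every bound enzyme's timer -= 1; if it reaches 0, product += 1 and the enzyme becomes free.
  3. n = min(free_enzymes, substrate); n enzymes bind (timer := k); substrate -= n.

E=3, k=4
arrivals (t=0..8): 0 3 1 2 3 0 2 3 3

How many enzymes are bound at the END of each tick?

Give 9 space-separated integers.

Answer: 0 3 3 3 3 3 3 3 3

Derivation:
t=0: arr=0 -> substrate=0 bound=0 product=0
t=1: arr=3 -> substrate=0 bound=3 product=0
t=2: arr=1 -> substrate=1 bound=3 product=0
t=3: arr=2 -> substrate=3 bound=3 product=0
t=4: arr=3 -> substrate=6 bound=3 product=0
t=5: arr=0 -> substrate=3 bound=3 product=3
t=6: arr=2 -> substrate=5 bound=3 product=3
t=7: arr=3 -> substrate=8 bound=3 product=3
t=8: arr=3 -> substrate=11 bound=3 product=3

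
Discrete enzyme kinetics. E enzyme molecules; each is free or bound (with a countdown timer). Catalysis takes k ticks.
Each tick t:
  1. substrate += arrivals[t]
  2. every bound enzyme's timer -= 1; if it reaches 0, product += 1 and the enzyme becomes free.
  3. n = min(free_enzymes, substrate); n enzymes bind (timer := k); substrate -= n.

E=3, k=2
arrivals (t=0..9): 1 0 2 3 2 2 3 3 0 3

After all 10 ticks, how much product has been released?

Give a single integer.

t=0: arr=1 -> substrate=0 bound=1 product=0
t=1: arr=0 -> substrate=0 bound=1 product=0
t=2: arr=2 -> substrate=0 bound=2 product=1
t=3: arr=3 -> substrate=2 bound=3 product=1
t=4: arr=2 -> substrate=2 bound=3 product=3
t=5: arr=2 -> substrate=3 bound=3 product=4
t=6: arr=3 -> substrate=4 bound=3 product=6
t=7: arr=3 -> substrate=6 bound=3 product=7
t=8: arr=0 -> substrate=4 bound=3 product=9
t=9: arr=3 -> substrate=6 bound=3 product=10

Answer: 10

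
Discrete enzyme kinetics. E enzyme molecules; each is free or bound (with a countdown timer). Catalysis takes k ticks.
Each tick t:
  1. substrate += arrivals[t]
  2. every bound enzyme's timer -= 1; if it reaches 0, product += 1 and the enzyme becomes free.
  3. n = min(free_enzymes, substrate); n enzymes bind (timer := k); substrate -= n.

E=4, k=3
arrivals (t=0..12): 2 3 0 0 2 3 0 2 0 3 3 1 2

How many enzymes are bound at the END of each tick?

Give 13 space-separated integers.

t=0: arr=2 -> substrate=0 bound=2 product=0
t=1: arr=3 -> substrate=1 bound=4 product=0
t=2: arr=0 -> substrate=1 bound=4 product=0
t=3: arr=0 -> substrate=0 bound=3 product=2
t=4: arr=2 -> substrate=0 bound=3 product=4
t=5: arr=3 -> substrate=2 bound=4 product=4
t=6: arr=0 -> substrate=1 bound=4 product=5
t=7: arr=2 -> substrate=1 bound=4 product=7
t=8: arr=0 -> substrate=0 bound=4 product=8
t=9: arr=3 -> substrate=2 bound=4 product=9
t=10: arr=3 -> substrate=3 bound=4 product=11
t=11: arr=1 -> substrate=3 bound=4 product=12
t=12: arr=2 -> substrate=4 bound=4 product=13

Answer: 2 4 4 3 3 4 4 4 4 4 4 4 4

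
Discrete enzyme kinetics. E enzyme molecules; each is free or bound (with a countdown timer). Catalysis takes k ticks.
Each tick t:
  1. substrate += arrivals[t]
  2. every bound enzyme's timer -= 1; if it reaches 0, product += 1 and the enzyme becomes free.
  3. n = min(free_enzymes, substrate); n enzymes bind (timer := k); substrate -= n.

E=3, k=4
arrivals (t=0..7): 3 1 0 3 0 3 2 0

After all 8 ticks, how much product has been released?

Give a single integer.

t=0: arr=3 -> substrate=0 bound=3 product=0
t=1: arr=1 -> substrate=1 bound=3 product=0
t=2: arr=0 -> substrate=1 bound=3 product=0
t=3: arr=3 -> substrate=4 bound=3 product=0
t=4: arr=0 -> substrate=1 bound=3 product=3
t=5: arr=3 -> substrate=4 bound=3 product=3
t=6: arr=2 -> substrate=6 bound=3 product=3
t=7: arr=0 -> substrate=6 bound=3 product=3

Answer: 3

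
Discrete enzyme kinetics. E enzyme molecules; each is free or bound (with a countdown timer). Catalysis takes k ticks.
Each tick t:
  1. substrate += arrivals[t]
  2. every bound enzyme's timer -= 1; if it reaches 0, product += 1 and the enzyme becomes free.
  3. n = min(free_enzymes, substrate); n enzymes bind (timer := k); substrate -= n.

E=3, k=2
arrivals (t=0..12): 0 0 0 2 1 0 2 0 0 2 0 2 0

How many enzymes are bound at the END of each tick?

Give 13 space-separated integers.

Answer: 0 0 0 2 3 1 2 2 0 2 2 2 2

Derivation:
t=0: arr=0 -> substrate=0 bound=0 product=0
t=1: arr=0 -> substrate=0 bound=0 product=0
t=2: arr=0 -> substrate=0 bound=0 product=0
t=3: arr=2 -> substrate=0 bound=2 product=0
t=4: arr=1 -> substrate=0 bound=3 product=0
t=5: arr=0 -> substrate=0 bound=1 product=2
t=6: arr=2 -> substrate=0 bound=2 product=3
t=7: arr=0 -> substrate=0 bound=2 product=3
t=8: arr=0 -> substrate=0 bound=0 product=5
t=9: arr=2 -> substrate=0 bound=2 product=5
t=10: arr=0 -> substrate=0 bound=2 product=5
t=11: arr=2 -> substrate=0 bound=2 product=7
t=12: arr=0 -> substrate=0 bound=2 product=7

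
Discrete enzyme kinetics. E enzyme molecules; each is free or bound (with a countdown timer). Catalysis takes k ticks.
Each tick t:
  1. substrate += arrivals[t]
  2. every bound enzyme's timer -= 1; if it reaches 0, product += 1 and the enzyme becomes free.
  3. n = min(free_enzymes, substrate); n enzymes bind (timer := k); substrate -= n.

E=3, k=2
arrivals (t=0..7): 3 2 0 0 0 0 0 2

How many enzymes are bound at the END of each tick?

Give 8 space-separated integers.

Answer: 3 3 2 2 0 0 0 2

Derivation:
t=0: arr=3 -> substrate=0 bound=3 product=0
t=1: arr=2 -> substrate=2 bound=3 product=0
t=2: arr=0 -> substrate=0 bound=2 product=3
t=3: arr=0 -> substrate=0 bound=2 product=3
t=4: arr=0 -> substrate=0 bound=0 product=5
t=5: arr=0 -> substrate=0 bound=0 product=5
t=6: arr=0 -> substrate=0 bound=0 product=5
t=7: arr=2 -> substrate=0 bound=2 product=5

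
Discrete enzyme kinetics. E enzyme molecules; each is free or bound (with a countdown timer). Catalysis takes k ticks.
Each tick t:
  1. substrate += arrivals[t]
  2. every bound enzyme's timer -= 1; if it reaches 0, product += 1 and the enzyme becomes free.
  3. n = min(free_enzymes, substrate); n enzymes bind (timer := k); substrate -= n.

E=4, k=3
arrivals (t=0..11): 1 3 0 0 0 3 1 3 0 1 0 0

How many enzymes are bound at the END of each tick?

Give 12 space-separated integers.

t=0: arr=1 -> substrate=0 bound=1 product=0
t=1: arr=3 -> substrate=0 bound=4 product=0
t=2: arr=0 -> substrate=0 bound=4 product=0
t=3: arr=0 -> substrate=0 bound=3 product=1
t=4: arr=0 -> substrate=0 bound=0 product=4
t=5: arr=3 -> substrate=0 bound=3 product=4
t=6: arr=1 -> substrate=0 bound=4 product=4
t=7: arr=3 -> substrate=3 bound=4 product=4
t=8: arr=0 -> substrate=0 bound=4 product=7
t=9: arr=1 -> substrate=0 bound=4 product=8
t=10: arr=0 -> substrate=0 bound=4 product=8
t=11: arr=0 -> substrate=0 bound=1 product=11

Answer: 1 4 4 3 0 3 4 4 4 4 4 1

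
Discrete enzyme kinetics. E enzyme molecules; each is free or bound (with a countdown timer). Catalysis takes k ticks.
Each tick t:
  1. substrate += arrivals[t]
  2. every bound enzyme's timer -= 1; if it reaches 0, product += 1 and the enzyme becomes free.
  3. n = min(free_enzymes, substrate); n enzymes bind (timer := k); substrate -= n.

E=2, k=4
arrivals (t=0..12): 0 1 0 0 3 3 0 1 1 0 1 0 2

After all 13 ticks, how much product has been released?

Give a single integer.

Answer: 4

Derivation:
t=0: arr=0 -> substrate=0 bound=0 product=0
t=1: arr=1 -> substrate=0 bound=1 product=0
t=2: arr=0 -> substrate=0 bound=1 product=0
t=3: arr=0 -> substrate=0 bound=1 product=0
t=4: arr=3 -> substrate=2 bound=2 product=0
t=5: arr=3 -> substrate=4 bound=2 product=1
t=6: arr=0 -> substrate=4 bound=2 product=1
t=7: arr=1 -> substrate=5 bound=2 product=1
t=8: arr=1 -> substrate=5 bound=2 product=2
t=9: arr=0 -> substrate=4 bound=2 product=3
t=10: arr=1 -> substrate=5 bound=2 product=3
t=11: arr=0 -> substrate=5 bound=2 product=3
t=12: arr=2 -> substrate=6 bound=2 product=4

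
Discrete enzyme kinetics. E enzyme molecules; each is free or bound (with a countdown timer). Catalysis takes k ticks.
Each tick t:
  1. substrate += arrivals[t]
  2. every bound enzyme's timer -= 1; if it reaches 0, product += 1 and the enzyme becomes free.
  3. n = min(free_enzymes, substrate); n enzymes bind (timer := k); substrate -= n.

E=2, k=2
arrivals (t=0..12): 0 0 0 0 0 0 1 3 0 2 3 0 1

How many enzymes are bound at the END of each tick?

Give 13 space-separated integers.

Answer: 0 0 0 0 0 0 1 2 2 2 2 2 2

Derivation:
t=0: arr=0 -> substrate=0 bound=0 product=0
t=1: arr=0 -> substrate=0 bound=0 product=0
t=2: arr=0 -> substrate=0 bound=0 product=0
t=3: arr=0 -> substrate=0 bound=0 product=0
t=4: arr=0 -> substrate=0 bound=0 product=0
t=5: arr=0 -> substrate=0 bound=0 product=0
t=6: arr=1 -> substrate=0 bound=1 product=0
t=7: arr=3 -> substrate=2 bound=2 product=0
t=8: arr=0 -> substrate=1 bound=2 product=1
t=9: arr=2 -> substrate=2 bound=2 product=2
t=10: arr=3 -> substrate=4 bound=2 product=3
t=11: arr=0 -> substrate=3 bound=2 product=4
t=12: arr=1 -> substrate=3 bound=2 product=5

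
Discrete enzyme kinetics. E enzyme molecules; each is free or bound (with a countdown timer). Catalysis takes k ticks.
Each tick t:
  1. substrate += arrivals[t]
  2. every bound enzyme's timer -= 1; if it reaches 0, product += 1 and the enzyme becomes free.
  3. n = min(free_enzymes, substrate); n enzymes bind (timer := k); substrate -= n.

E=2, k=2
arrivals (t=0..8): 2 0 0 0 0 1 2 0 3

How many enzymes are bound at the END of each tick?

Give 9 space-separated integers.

t=0: arr=2 -> substrate=0 bound=2 product=0
t=1: arr=0 -> substrate=0 bound=2 product=0
t=2: arr=0 -> substrate=0 bound=0 product=2
t=3: arr=0 -> substrate=0 bound=0 product=2
t=4: arr=0 -> substrate=0 bound=0 product=2
t=5: arr=1 -> substrate=0 bound=1 product=2
t=6: arr=2 -> substrate=1 bound=2 product=2
t=7: arr=0 -> substrate=0 bound=2 product=3
t=8: arr=3 -> substrate=2 bound=2 product=4

Answer: 2 2 0 0 0 1 2 2 2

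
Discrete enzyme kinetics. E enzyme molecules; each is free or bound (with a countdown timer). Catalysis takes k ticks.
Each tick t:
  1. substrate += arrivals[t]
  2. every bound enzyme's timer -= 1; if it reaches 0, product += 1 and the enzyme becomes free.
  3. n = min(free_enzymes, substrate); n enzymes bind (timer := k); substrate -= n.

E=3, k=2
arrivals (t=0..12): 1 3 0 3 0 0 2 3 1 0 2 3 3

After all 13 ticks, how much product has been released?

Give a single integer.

t=0: arr=1 -> substrate=0 bound=1 product=0
t=1: arr=3 -> substrate=1 bound=3 product=0
t=2: arr=0 -> substrate=0 bound=3 product=1
t=3: arr=3 -> substrate=1 bound=3 product=3
t=4: arr=0 -> substrate=0 bound=3 product=4
t=5: arr=0 -> substrate=0 bound=1 product=6
t=6: arr=2 -> substrate=0 bound=2 product=7
t=7: arr=3 -> substrate=2 bound=3 product=7
t=8: arr=1 -> substrate=1 bound=3 product=9
t=9: arr=0 -> substrate=0 bound=3 product=10
t=10: arr=2 -> substrate=0 bound=3 product=12
t=11: arr=3 -> substrate=2 bound=3 product=13
t=12: arr=3 -> substrate=3 bound=3 product=15

Answer: 15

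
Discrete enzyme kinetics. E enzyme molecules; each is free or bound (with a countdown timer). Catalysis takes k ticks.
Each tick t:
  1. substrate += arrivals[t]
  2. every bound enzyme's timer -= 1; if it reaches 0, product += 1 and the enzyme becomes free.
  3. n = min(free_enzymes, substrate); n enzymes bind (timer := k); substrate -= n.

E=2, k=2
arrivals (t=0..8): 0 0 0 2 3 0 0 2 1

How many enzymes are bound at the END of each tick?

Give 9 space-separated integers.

t=0: arr=0 -> substrate=0 bound=0 product=0
t=1: arr=0 -> substrate=0 bound=0 product=0
t=2: arr=0 -> substrate=0 bound=0 product=0
t=3: arr=2 -> substrate=0 bound=2 product=0
t=4: arr=3 -> substrate=3 bound=2 product=0
t=5: arr=0 -> substrate=1 bound=2 product=2
t=6: arr=0 -> substrate=1 bound=2 product=2
t=7: arr=2 -> substrate=1 bound=2 product=4
t=8: arr=1 -> substrate=2 bound=2 product=4

Answer: 0 0 0 2 2 2 2 2 2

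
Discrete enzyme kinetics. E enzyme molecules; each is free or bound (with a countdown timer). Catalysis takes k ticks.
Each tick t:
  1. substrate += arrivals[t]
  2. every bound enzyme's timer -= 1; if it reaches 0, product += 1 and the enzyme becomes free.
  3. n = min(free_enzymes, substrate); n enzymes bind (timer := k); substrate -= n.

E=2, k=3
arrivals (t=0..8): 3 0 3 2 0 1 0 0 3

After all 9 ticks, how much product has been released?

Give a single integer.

Answer: 4

Derivation:
t=0: arr=3 -> substrate=1 bound=2 product=0
t=1: arr=0 -> substrate=1 bound=2 product=0
t=2: arr=3 -> substrate=4 bound=2 product=0
t=3: arr=2 -> substrate=4 bound=2 product=2
t=4: arr=0 -> substrate=4 bound=2 product=2
t=5: arr=1 -> substrate=5 bound=2 product=2
t=6: arr=0 -> substrate=3 bound=2 product=4
t=7: arr=0 -> substrate=3 bound=2 product=4
t=8: arr=3 -> substrate=6 bound=2 product=4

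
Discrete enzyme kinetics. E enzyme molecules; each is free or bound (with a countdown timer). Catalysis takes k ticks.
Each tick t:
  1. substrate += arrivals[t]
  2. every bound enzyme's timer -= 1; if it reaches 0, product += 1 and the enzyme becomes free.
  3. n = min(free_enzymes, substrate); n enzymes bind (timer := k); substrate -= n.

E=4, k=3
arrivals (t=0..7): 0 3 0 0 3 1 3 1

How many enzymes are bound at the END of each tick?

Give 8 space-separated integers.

t=0: arr=0 -> substrate=0 bound=0 product=0
t=1: arr=3 -> substrate=0 bound=3 product=0
t=2: arr=0 -> substrate=0 bound=3 product=0
t=3: arr=0 -> substrate=0 bound=3 product=0
t=4: arr=3 -> substrate=0 bound=3 product=3
t=5: arr=1 -> substrate=0 bound=4 product=3
t=6: arr=3 -> substrate=3 bound=4 product=3
t=7: arr=1 -> substrate=1 bound=4 product=6

Answer: 0 3 3 3 3 4 4 4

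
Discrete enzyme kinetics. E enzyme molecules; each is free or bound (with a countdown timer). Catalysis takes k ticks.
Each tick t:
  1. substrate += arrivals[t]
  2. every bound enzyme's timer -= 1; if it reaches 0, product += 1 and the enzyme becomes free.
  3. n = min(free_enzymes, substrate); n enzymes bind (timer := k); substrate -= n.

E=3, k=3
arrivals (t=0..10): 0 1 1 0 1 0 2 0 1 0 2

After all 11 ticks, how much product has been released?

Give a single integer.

t=0: arr=0 -> substrate=0 bound=0 product=0
t=1: arr=1 -> substrate=0 bound=1 product=0
t=2: arr=1 -> substrate=0 bound=2 product=0
t=3: arr=0 -> substrate=0 bound=2 product=0
t=4: arr=1 -> substrate=0 bound=2 product=1
t=5: arr=0 -> substrate=0 bound=1 product=2
t=6: arr=2 -> substrate=0 bound=3 product=2
t=7: arr=0 -> substrate=0 bound=2 product=3
t=8: arr=1 -> substrate=0 bound=3 product=3
t=9: arr=0 -> substrate=0 bound=1 product=5
t=10: arr=2 -> substrate=0 bound=3 product=5

Answer: 5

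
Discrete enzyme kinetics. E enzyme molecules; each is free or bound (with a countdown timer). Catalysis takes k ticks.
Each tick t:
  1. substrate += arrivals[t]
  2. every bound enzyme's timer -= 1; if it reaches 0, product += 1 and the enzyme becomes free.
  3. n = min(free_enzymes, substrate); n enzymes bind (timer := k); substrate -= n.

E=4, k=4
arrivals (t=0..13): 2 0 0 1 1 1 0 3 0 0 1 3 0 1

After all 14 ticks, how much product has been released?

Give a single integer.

Answer: 8

Derivation:
t=0: arr=2 -> substrate=0 bound=2 product=0
t=1: arr=0 -> substrate=0 bound=2 product=0
t=2: arr=0 -> substrate=0 bound=2 product=0
t=3: arr=1 -> substrate=0 bound=3 product=0
t=4: arr=1 -> substrate=0 bound=2 product=2
t=5: arr=1 -> substrate=0 bound=3 product=2
t=6: arr=0 -> substrate=0 bound=3 product=2
t=7: arr=3 -> substrate=1 bound=4 product=3
t=8: arr=0 -> substrate=0 bound=4 product=4
t=9: arr=0 -> substrate=0 bound=3 product=5
t=10: arr=1 -> substrate=0 bound=4 product=5
t=11: arr=3 -> substrate=1 bound=4 product=7
t=12: arr=0 -> substrate=0 bound=4 product=8
t=13: arr=1 -> substrate=1 bound=4 product=8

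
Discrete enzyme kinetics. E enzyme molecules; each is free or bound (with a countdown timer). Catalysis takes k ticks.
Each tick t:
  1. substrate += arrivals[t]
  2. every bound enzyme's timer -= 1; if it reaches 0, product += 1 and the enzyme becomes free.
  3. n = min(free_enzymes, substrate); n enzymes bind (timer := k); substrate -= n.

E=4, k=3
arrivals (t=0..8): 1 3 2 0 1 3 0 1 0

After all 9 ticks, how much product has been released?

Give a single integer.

t=0: arr=1 -> substrate=0 bound=1 product=0
t=1: arr=3 -> substrate=0 bound=4 product=0
t=2: arr=2 -> substrate=2 bound=4 product=0
t=3: arr=0 -> substrate=1 bound=4 product=1
t=4: arr=1 -> substrate=0 bound=3 product=4
t=5: arr=3 -> substrate=2 bound=4 product=4
t=6: arr=0 -> substrate=1 bound=4 product=5
t=7: arr=1 -> substrate=0 bound=4 product=7
t=8: arr=0 -> substrate=0 bound=3 product=8

Answer: 8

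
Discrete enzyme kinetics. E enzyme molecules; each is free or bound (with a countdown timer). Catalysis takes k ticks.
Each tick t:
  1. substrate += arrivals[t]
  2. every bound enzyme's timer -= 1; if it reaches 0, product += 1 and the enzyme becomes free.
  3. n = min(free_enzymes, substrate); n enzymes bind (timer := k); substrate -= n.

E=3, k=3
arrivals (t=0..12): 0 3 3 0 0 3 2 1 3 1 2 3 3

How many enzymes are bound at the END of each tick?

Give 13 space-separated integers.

t=0: arr=0 -> substrate=0 bound=0 product=0
t=1: arr=3 -> substrate=0 bound=3 product=0
t=2: arr=3 -> substrate=3 bound=3 product=0
t=3: arr=0 -> substrate=3 bound=3 product=0
t=4: arr=0 -> substrate=0 bound=3 product=3
t=5: arr=3 -> substrate=3 bound=3 product=3
t=6: arr=2 -> substrate=5 bound=3 product=3
t=7: arr=1 -> substrate=3 bound=3 product=6
t=8: arr=3 -> substrate=6 bound=3 product=6
t=9: arr=1 -> substrate=7 bound=3 product=6
t=10: arr=2 -> substrate=6 bound=3 product=9
t=11: arr=3 -> substrate=9 bound=3 product=9
t=12: arr=3 -> substrate=12 bound=3 product=9

Answer: 0 3 3 3 3 3 3 3 3 3 3 3 3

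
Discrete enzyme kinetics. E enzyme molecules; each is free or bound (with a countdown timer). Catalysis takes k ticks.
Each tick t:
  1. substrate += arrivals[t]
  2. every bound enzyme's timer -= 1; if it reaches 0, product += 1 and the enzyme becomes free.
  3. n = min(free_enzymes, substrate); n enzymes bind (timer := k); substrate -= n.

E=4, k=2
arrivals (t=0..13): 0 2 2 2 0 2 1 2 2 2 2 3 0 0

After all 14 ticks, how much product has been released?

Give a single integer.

Answer: 19

Derivation:
t=0: arr=0 -> substrate=0 bound=0 product=0
t=1: arr=2 -> substrate=0 bound=2 product=0
t=2: arr=2 -> substrate=0 bound=4 product=0
t=3: arr=2 -> substrate=0 bound=4 product=2
t=4: arr=0 -> substrate=0 bound=2 product=4
t=5: arr=2 -> substrate=0 bound=2 product=6
t=6: arr=1 -> substrate=0 bound=3 product=6
t=7: arr=2 -> substrate=0 bound=3 product=8
t=8: arr=2 -> substrate=0 bound=4 product=9
t=9: arr=2 -> substrate=0 bound=4 product=11
t=10: arr=2 -> substrate=0 bound=4 product=13
t=11: arr=3 -> substrate=1 bound=4 product=15
t=12: arr=0 -> substrate=0 bound=3 product=17
t=13: arr=0 -> substrate=0 bound=1 product=19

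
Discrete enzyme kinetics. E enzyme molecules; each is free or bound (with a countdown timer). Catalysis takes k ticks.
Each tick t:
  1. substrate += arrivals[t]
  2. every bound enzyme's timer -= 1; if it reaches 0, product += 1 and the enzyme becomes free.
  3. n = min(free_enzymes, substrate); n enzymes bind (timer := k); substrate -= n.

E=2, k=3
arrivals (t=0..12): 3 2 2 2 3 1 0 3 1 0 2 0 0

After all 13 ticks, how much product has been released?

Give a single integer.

t=0: arr=3 -> substrate=1 bound=2 product=0
t=1: arr=2 -> substrate=3 bound=2 product=0
t=2: arr=2 -> substrate=5 bound=2 product=0
t=3: arr=2 -> substrate=5 bound=2 product=2
t=4: arr=3 -> substrate=8 bound=2 product=2
t=5: arr=1 -> substrate=9 bound=2 product=2
t=6: arr=0 -> substrate=7 bound=2 product=4
t=7: arr=3 -> substrate=10 bound=2 product=4
t=8: arr=1 -> substrate=11 bound=2 product=4
t=9: arr=0 -> substrate=9 bound=2 product=6
t=10: arr=2 -> substrate=11 bound=2 product=6
t=11: arr=0 -> substrate=11 bound=2 product=6
t=12: arr=0 -> substrate=9 bound=2 product=8

Answer: 8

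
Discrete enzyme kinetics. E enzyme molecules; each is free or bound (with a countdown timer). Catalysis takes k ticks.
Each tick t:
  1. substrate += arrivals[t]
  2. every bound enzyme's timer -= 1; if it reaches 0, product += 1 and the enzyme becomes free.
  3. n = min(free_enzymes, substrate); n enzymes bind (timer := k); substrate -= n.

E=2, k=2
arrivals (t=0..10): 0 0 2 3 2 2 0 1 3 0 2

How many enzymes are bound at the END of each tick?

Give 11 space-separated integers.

t=0: arr=0 -> substrate=0 bound=0 product=0
t=1: arr=0 -> substrate=0 bound=0 product=0
t=2: arr=2 -> substrate=0 bound=2 product=0
t=3: arr=3 -> substrate=3 bound=2 product=0
t=4: arr=2 -> substrate=3 bound=2 product=2
t=5: arr=2 -> substrate=5 bound=2 product=2
t=6: arr=0 -> substrate=3 bound=2 product=4
t=7: arr=1 -> substrate=4 bound=2 product=4
t=8: arr=3 -> substrate=5 bound=2 product=6
t=9: arr=0 -> substrate=5 bound=2 product=6
t=10: arr=2 -> substrate=5 bound=2 product=8

Answer: 0 0 2 2 2 2 2 2 2 2 2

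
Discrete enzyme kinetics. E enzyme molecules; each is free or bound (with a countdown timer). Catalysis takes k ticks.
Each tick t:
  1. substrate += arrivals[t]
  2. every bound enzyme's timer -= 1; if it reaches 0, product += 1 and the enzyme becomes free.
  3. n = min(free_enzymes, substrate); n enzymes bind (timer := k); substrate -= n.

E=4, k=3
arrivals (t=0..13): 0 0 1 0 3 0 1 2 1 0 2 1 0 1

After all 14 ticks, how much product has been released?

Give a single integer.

t=0: arr=0 -> substrate=0 bound=0 product=0
t=1: arr=0 -> substrate=0 bound=0 product=0
t=2: arr=1 -> substrate=0 bound=1 product=0
t=3: arr=0 -> substrate=0 bound=1 product=0
t=4: arr=3 -> substrate=0 bound=4 product=0
t=5: arr=0 -> substrate=0 bound=3 product=1
t=6: arr=1 -> substrate=0 bound=4 product=1
t=7: arr=2 -> substrate=0 bound=3 product=4
t=8: arr=1 -> substrate=0 bound=4 product=4
t=9: arr=0 -> substrate=0 bound=3 product=5
t=10: arr=2 -> substrate=0 bound=3 product=7
t=11: arr=1 -> substrate=0 bound=3 product=8
t=12: arr=0 -> substrate=0 bound=3 product=8
t=13: arr=1 -> substrate=0 bound=2 product=10

Answer: 10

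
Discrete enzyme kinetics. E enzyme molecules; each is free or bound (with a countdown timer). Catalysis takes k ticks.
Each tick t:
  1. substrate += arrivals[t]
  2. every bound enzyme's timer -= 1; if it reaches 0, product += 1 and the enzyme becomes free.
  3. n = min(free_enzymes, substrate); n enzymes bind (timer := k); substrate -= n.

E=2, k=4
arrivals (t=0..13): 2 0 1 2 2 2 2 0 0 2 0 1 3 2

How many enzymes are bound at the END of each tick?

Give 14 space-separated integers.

Answer: 2 2 2 2 2 2 2 2 2 2 2 2 2 2

Derivation:
t=0: arr=2 -> substrate=0 bound=2 product=0
t=1: arr=0 -> substrate=0 bound=2 product=0
t=2: arr=1 -> substrate=1 bound=2 product=0
t=3: arr=2 -> substrate=3 bound=2 product=0
t=4: arr=2 -> substrate=3 bound=2 product=2
t=5: arr=2 -> substrate=5 bound=2 product=2
t=6: arr=2 -> substrate=7 bound=2 product=2
t=7: arr=0 -> substrate=7 bound=2 product=2
t=8: arr=0 -> substrate=5 bound=2 product=4
t=9: arr=2 -> substrate=7 bound=2 product=4
t=10: arr=0 -> substrate=7 bound=2 product=4
t=11: arr=1 -> substrate=8 bound=2 product=4
t=12: arr=3 -> substrate=9 bound=2 product=6
t=13: arr=2 -> substrate=11 bound=2 product=6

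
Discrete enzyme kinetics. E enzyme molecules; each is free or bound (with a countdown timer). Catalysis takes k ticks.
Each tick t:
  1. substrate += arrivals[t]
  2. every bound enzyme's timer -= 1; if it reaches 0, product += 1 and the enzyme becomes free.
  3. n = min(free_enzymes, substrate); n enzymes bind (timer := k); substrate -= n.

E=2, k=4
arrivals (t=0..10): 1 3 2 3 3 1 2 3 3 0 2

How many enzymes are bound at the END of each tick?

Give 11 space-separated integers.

Answer: 1 2 2 2 2 2 2 2 2 2 2

Derivation:
t=0: arr=1 -> substrate=0 bound=1 product=0
t=1: arr=3 -> substrate=2 bound=2 product=0
t=2: arr=2 -> substrate=4 bound=2 product=0
t=3: arr=3 -> substrate=7 bound=2 product=0
t=4: arr=3 -> substrate=9 bound=2 product=1
t=5: arr=1 -> substrate=9 bound=2 product=2
t=6: arr=2 -> substrate=11 bound=2 product=2
t=7: arr=3 -> substrate=14 bound=2 product=2
t=8: arr=3 -> substrate=16 bound=2 product=3
t=9: arr=0 -> substrate=15 bound=2 product=4
t=10: arr=2 -> substrate=17 bound=2 product=4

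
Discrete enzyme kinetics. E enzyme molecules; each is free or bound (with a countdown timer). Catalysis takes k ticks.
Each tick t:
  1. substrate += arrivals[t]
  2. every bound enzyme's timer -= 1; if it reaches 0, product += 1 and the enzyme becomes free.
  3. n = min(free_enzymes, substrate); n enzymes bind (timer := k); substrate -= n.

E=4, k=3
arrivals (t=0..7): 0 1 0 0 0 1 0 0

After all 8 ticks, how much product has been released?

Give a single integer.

Answer: 1

Derivation:
t=0: arr=0 -> substrate=0 bound=0 product=0
t=1: arr=1 -> substrate=0 bound=1 product=0
t=2: arr=0 -> substrate=0 bound=1 product=0
t=3: arr=0 -> substrate=0 bound=1 product=0
t=4: arr=0 -> substrate=0 bound=0 product=1
t=5: arr=1 -> substrate=0 bound=1 product=1
t=6: arr=0 -> substrate=0 bound=1 product=1
t=7: arr=0 -> substrate=0 bound=1 product=1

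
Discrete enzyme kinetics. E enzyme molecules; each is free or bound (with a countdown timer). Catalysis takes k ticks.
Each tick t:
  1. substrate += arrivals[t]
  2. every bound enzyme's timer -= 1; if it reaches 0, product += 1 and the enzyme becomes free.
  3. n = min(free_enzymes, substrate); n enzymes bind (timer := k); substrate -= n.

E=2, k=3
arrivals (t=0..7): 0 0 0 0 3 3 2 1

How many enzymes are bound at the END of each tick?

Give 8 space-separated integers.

Answer: 0 0 0 0 2 2 2 2

Derivation:
t=0: arr=0 -> substrate=0 bound=0 product=0
t=1: arr=0 -> substrate=0 bound=0 product=0
t=2: arr=0 -> substrate=0 bound=0 product=0
t=3: arr=0 -> substrate=0 bound=0 product=0
t=4: arr=3 -> substrate=1 bound=2 product=0
t=5: arr=3 -> substrate=4 bound=2 product=0
t=6: arr=2 -> substrate=6 bound=2 product=0
t=7: arr=1 -> substrate=5 bound=2 product=2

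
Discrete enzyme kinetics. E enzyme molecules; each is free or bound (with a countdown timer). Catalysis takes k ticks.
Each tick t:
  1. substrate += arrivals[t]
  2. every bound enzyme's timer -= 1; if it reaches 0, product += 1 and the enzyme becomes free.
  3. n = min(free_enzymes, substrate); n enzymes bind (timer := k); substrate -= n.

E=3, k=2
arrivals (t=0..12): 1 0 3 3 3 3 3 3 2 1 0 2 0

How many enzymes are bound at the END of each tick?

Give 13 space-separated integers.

Answer: 1 1 3 3 3 3 3 3 3 3 3 3 3

Derivation:
t=0: arr=1 -> substrate=0 bound=1 product=0
t=1: arr=0 -> substrate=0 bound=1 product=0
t=2: arr=3 -> substrate=0 bound=3 product=1
t=3: arr=3 -> substrate=3 bound=3 product=1
t=4: arr=3 -> substrate=3 bound=3 product=4
t=5: arr=3 -> substrate=6 bound=3 product=4
t=6: arr=3 -> substrate=6 bound=3 product=7
t=7: arr=3 -> substrate=9 bound=3 product=7
t=8: arr=2 -> substrate=8 bound=3 product=10
t=9: arr=1 -> substrate=9 bound=3 product=10
t=10: arr=0 -> substrate=6 bound=3 product=13
t=11: arr=2 -> substrate=8 bound=3 product=13
t=12: arr=0 -> substrate=5 bound=3 product=16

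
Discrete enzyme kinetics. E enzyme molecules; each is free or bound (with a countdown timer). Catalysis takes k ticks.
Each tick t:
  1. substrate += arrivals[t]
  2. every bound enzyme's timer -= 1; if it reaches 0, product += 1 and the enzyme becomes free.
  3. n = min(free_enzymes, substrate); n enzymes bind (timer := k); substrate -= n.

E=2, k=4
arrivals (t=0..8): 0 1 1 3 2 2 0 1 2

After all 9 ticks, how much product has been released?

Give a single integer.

t=0: arr=0 -> substrate=0 bound=0 product=0
t=1: arr=1 -> substrate=0 bound=1 product=0
t=2: arr=1 -> substrate=0 bound=2 product=0
t=3: arr=3 -> substrate=3 bound=2 product=0
t=4: arr=2 -> substrate=5 bound=2 product=0
t=5: arr=2 -> substrate=6 bound=2 product=1
t=6: arr=0 -> substrate=5 bound=2 product=2
t=7: arr=1 -> substrate=6 bound=2 product=2
t=8: arr=2 -> substrate=8 bound=2 product=2

Answer: 2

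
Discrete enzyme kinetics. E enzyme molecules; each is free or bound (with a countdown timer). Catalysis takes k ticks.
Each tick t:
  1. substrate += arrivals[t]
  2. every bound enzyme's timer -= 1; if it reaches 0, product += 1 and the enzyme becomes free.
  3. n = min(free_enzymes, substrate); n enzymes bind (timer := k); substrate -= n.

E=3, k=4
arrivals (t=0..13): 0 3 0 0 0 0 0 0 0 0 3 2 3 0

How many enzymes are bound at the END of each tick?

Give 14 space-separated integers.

Answer: 0 3 3 3 3 0 0 0 0 0 3 3 3 3

Derivation:
t=0: arr=0 -> substrate=0 bound=0 product=0
t=1: arr=3 -> substrate=0 bound=3 product=0
t=2: arr=0 -> substrate=0 bound=3 product=0
t=3: arr=0 -> substrate=0 bound=3 product=0
t=4: arr=0 -> substrate=0 bound=3 product=0
t=5: arr=0 -> substrate=0 bound=0 product=3
t=6: arr=0 -> substrate=0 bound=0 product=3
t=7: arr=0 -> substrate=0 bound=0 product=3
t=8: arr=0 -> substrate=0 bound=0 product=3
t=9: arr=0 -> substrate=0 bound=0 product=3
t=10: arr=3 -> substrate=0 bound=3 product=3
t=11: arr=2 -> substrate=2 bound=3 product=3
t=12: arr=3 -> substrate=5 bound=3 product=3
t=13: arr=0 -> substrate=5 bound=3 product=3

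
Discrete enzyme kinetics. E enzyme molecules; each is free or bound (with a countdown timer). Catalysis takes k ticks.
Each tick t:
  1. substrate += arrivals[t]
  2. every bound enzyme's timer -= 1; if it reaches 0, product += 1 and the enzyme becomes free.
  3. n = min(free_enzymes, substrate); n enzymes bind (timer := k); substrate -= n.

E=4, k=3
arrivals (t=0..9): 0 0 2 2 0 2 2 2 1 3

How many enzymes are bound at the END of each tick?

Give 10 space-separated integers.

Answer: 0 0 2 4 4 4 4 4 4 4

Derivation:
t=0: arr=0 -> substrate=0 bound=0 product=0
t=1: arr=0 -> substrate=0 bound=0 product=0
t=2: arr=2 -> substrate=0 bound=2 product=0
t=3: arr=2 -> substrate=0 bound=4 product=0
t=4: arr=0 -> substrate=0 bound=4 product=0
t=5: arr=2 -> substrate=0 bound=4 product=2
t=6: arr=2 -> substrate=0 bound=4 product=4
t=7: arr=2 -> substrate=2 bound=4 product=4
t=8: arr=1 -> substrate=1 bound=4 product=6
t=9: arr=3 -> substrate=2 bound=4 product=8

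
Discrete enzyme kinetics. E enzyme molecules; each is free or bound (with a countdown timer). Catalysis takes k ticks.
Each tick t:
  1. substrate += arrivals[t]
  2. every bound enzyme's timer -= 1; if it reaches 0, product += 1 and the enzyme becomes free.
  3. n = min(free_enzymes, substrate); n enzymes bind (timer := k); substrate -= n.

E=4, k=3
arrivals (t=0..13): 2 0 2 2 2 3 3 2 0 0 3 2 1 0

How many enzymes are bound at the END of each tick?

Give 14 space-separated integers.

t=0: arr=2 -> substrate=0 bound=2 product=0
t=1: arr=0 -> substrate=0 bound=2 product=0
t=2: arr=2 -> substrate=0 bound=4 product=0
t=3: arr=2 -> substrate=0 bound=4 product=2
t=4: arr=2 -> substrate=2 bound=4 product=2
t=5: arr=3 -> substrate=3 bound=4 product=4
t=6: arr=3 -> substrate=4 bound=4 product=6
t=7: arr=2 -> substrate=6 bound=4 product=6
t=8: arr=0 -> substrate=4 bound=4 product=8
t=9: arr=0 -> substrate=2 bound=4 product=10
t=10: arr=3 -> substrate=5 bound=4 product=10
t=11: arr=2 -> substrate=5 bound=4 product=12
t=12: arr=1 -> substrate=4 bound=4 product=14
t=13: arr=0 -> substrate=4 bound=4 product=14

Answer: 2 2 4 4 4 4 4 4 4 4 4 4 4 4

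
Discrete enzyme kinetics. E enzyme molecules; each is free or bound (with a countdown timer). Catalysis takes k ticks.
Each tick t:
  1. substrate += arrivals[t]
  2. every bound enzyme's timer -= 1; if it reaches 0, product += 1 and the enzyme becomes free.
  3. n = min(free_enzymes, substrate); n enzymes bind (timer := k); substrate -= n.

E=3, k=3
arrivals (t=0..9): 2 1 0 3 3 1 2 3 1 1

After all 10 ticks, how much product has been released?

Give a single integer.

Answer: 8

Derivation:
t=0: arr=2 -> substrate=0 bound=2 product=0
t=1: arr=1 -> substrate=0 bound=3 product=0
t=2: arr=0 -> substrate=0 bound=3 product=0
t=3: arr=3 -> substrate=1 bound=3 product=2
t=4: arr=3 -> substrate=3 bound=3 product=3
t=5: arr=1 -> substrate=4 bound=3 product=3
t=6: arr=2 -> substrate=4 bound=3 product=5
t=7: arr=3 -> substrate=6 bound=3 product=6
t=8: arr=1 -> substrate=7 bound=3 product=6
t=9: arr=1 -> substrate=6 bound=3 product=8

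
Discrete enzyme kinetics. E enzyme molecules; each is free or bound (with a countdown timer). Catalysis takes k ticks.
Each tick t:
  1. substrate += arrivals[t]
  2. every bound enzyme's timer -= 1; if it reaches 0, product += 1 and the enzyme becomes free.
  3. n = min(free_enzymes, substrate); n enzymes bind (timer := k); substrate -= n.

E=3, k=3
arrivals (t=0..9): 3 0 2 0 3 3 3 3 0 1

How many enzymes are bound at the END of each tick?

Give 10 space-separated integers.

t=0: arr=3 -> substrate=0 bound=3 product=0
t=1: arr=0 -> substrate=0 bound=3 product=0
t=2: arr=2 -> substrate=2 bound=3 product=0
t=3: arr=0 -> substrate=0 bound=2 product=3
t=4: arr=3 -> substrate=2 bound=3 product=3
t=5: arr=3 -> substrate=5 bound=3 product=3
t=6: arr=3 -> substrate=6 bound=3 product=5
t=7: arr=3 -> substrate=8 bound=3 product=6
t=8: arr=0 -> substrate=8 bound=3 product=6
t=9: arr=1 -> substrate=7 bound=3 product=8

Answer: 3 3 3 2 3 3 3 3 3 3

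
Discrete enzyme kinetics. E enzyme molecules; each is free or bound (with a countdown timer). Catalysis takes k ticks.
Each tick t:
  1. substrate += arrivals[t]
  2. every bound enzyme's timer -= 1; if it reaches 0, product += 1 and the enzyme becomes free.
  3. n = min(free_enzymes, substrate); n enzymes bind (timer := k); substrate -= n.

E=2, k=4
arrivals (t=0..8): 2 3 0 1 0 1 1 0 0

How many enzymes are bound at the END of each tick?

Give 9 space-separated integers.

t=0: arr=2 -> substrate=0 bound=2 product=0
t=1: arr=3 -> substrate=3 bound=2 product=0
t=2: arr=0 -> substrate=3 bound=2 product=0
t=3: arr=1 -> substrate=4 bound=2 product=0
t=4: arr=0 -> substrate=2 bound=2 product=2
t=5: arr=1 -> substrate=3 bound=2 product=2
t=6: arr=1 -> substrate=4 bound=2 product=2
t=7: arr=0 -> substrate=4 bound=2 product=2
t=8: arr=0 -> substrate=2 bound=2 product=4

Answer: 2 2 2 2 2 2 2 2 2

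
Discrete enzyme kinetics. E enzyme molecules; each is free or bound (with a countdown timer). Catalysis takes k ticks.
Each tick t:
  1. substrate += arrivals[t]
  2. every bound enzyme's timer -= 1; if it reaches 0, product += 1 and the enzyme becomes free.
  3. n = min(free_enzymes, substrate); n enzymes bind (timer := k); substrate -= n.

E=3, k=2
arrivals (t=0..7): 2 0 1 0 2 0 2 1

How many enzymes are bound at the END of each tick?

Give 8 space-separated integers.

Answer: 2 2 1 1 2 2 2 3

Derivation:
t=0: arr=2 -> substrate=0 bound=2 product=0
t=1: arr=0 -> substrate=0 bound=2 product=0
t=2: arr=1 -> substrate=0 bound=1 product=2
t=3: arr=0 -> substrate=0 bound=1 product=2
t=4: arr=2 -> substrate=0 bound=2 product=3
t=5: arr=0 -> substrate=0 bound=2 product=3
t=6: arr=2 -> substrate=0 bound=2 product=5
t=7: arr=1 -> substrate=0 bound=3 product=5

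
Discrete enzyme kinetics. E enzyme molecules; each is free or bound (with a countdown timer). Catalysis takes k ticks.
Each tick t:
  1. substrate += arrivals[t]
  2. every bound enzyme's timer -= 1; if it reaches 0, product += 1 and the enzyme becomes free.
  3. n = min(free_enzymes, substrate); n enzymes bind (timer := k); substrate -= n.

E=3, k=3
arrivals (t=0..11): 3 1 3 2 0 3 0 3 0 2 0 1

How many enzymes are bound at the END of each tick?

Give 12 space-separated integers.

t=0: arr=3 -> substrate=0 bound=3 product=0
t=1: arr=1 -> substrate=1 bound=3 product=0
t=2: arr=3 -> substrate=4 bound=3 product=0
t=3: arr=2 -> substrate=3 bound=3 product=3
t=4: arr=0 -> substrate=3 bound=3 product=3
t=5: arr=3 -> substrate=6 bound=3 product=3
t=6: arr=0 -> substrate=3 bound=3 product=6
t=7: arr=3 -> substrate=6 bound=3 product=6
t=8: arr=0 -> substrate=6 bound=3 product=6
t=9: arr=2 -> substrate=5 bound=3 product=9
t=10: arr=0 -> substrate=5 bound=3 product=9
t=11: arr=1 -> substrate=6 bound=3 product=9

Answer: 3 3 3 3 3 3 3 3 3 3 3 3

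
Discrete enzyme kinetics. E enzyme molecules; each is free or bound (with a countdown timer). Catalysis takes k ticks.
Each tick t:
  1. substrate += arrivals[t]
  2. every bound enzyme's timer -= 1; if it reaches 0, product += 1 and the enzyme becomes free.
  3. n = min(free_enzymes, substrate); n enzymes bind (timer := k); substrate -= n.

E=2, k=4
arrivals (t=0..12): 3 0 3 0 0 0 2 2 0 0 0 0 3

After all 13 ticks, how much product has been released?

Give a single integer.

t=0: arr=3 -> substrate=1 bound=2 product=0
t=1: arr=0 -> substrate=1 bound=2 product=0
t=2: arr=3 -> substrate=4 bound=2 product=0
t=3: arr=0 -> substrate=4 bound=2 product=0
t=4: arr=0 -> substrate=2 bound=2 product=2
t=5: arr=0 -> substrate=2 bound=2 product=2
t=6: arr=2 -> substrate=4 bound=2 product=2
t=7: arr=2 -> substrate=6 bound=2 product=2
t=8: arr=0 -> substrate=4 bound=2 product=4
t=9: arr=0 -> substrate=4 bound=2 product=4
t=10: arr=0 -> substrate=4 bound=2 product=4
t=11: arr=0 -> substrate=4 bound=2 product=4
t=12: arr=3 -> substrate=5 bound=2 product=6

Answer: 6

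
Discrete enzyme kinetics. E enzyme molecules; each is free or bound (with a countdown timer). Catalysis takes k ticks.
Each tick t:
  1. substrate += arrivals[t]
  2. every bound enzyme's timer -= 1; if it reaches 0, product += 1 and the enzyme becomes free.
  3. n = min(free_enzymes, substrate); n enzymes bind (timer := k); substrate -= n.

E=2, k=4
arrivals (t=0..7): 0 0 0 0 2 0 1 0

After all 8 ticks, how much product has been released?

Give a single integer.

t=0: arr=0 -> substrate=0 bound=0 product=0
t=1: arr=0 -> substrate=0 bound=0 product=0
t=2: arr=0 -> substrate=0 bound=0 product=0
t=3: arr=0 -> substrate=0 bound=0 product=0
t=4: arr=2 -> substrate=0 bound=2 product=0
t=5: arr=0 -> substrate=0 bound=2 product=0
t=6: arr=1 -> substrate=1 bound=2 product=0
t=7: arr=0 -> substrate=1 bound=2 product=0

Answer: 0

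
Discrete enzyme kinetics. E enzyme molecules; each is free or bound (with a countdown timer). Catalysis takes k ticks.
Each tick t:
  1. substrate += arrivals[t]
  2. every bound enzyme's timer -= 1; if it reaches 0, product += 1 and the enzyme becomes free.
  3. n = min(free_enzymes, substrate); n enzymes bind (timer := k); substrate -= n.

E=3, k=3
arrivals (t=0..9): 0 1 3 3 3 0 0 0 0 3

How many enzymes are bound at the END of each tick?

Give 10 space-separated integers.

Answer: 0 1 3 3 3 3 3 3 3 3

Derivation:
t=0: arr=0 -> substrate=0 bound=0 product=0
t=1: arr=1 -> substrate=0 bound=1 product=0
t=2: arr=3 -> substrate=1 bound=3 product=0
t=3: arr=3 -> substrate=4 bound=3 product=0
t=4: arr=3 -> substrate=6 bound=3 product=1
t=5: arr=0 -> substrate=4 bound=3 product=3
t=6: arr=0 -> substrate=4 bound=3 product=3
t=7: arr=0 -> substrate=3 bound=3 product=4
t=8: arr=0 -> substrate=1 bound=3 product=6
t=9: arr=3 -> substrate=4 bound=3 product=6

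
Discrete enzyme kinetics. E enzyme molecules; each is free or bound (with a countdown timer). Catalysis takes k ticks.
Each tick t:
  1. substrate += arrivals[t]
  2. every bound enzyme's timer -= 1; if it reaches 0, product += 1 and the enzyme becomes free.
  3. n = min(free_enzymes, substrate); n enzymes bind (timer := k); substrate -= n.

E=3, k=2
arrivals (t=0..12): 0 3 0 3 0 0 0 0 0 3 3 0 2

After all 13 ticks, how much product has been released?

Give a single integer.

t=0: arr=0 -> substrate=0 bound=0 product=0
t=1: arr=3 -> substrate=0 bound=3 product=0
t=2: arr=0 -> substrate=0 bound=3 product=0
t=3: arr=3 -> substrate=0 bound=3 product=3
t=4: arr=0 -> substrate=0 bound=3 product=3
t=5: arr=0 -> substrate=0 bound=0 product=6
t=6: arr=0 -> substrate=0 bound=0 product=6
t=7: arr=0 -> substrate=0 bound=0 product=6
t=8: arr=0 -> substrate=0 bound=0 product=6
t=9: arr=3 -> substrate=0 bound=3 product=6
t=10: arr=3 -> substrate=3 bound=3 product=6
t=11: arr=0 -> substrate=0 bound=3 product=9
t=12: arr=2 -> substrate=2 bound=3 product=9

Answer: 9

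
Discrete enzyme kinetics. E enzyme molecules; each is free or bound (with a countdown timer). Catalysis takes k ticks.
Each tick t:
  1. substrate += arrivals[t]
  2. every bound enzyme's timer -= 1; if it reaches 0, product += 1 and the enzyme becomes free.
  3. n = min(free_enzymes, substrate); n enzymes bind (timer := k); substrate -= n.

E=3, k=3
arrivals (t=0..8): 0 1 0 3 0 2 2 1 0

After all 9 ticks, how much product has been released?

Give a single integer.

t=0: arr=0 -> substrate=0 bound=0 product=0
t=1: arr=1 -> substrate=0 bound=1 product=0
t=2: arr=0 -> substrate=0 bound=1 product=0
t=3: arr=3 -> substrate=1 bound=3 product=0
t=4: arr=0 -> substrate=0 bound=3 product=1
t=5: arr=2 -> substrate=2 bound=3 product=1
t=6: arr=2 -> substrate=2 bound=3 product=3
t=7: arr=1 -> substrate=2 bound=3 product=4
t=8: arr=0 -> substrate=2 bound=3 product=4

Answer: 4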